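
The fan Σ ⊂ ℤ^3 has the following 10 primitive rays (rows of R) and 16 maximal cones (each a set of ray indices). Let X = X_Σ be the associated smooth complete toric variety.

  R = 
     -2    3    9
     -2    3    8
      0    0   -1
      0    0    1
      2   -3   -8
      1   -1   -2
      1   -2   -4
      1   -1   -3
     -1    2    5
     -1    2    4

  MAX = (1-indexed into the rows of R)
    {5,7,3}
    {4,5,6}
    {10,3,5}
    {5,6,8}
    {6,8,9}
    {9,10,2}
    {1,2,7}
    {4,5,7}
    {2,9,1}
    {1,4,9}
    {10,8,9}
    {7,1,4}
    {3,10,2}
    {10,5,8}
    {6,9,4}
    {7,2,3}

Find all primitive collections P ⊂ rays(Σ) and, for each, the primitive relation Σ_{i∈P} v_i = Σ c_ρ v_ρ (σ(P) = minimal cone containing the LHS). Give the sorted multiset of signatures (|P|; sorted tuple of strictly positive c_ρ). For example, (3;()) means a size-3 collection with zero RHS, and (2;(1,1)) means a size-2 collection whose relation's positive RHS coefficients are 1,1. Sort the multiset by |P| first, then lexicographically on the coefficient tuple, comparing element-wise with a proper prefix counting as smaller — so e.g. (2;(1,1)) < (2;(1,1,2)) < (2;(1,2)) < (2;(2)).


The 21 primitive collections of Σ (r=10, n=3):

  • {2,5}:  v_{2} + v_{5} = 0 — sig = (2;())
  • {3,4}:  v_{3} + v_{4} = 0 — sig = (2;())
  • {7,10}:  v_{7} + v_{10} = 0 — sig = (2;())
  • {1,3}:  v_{1} + v_{3} = v_{2} — sig = (2;(1))
  • {1,5}:  v_{1} + v_{5} = v_{4} — sig = (2;(1))
  • {2,4}:  v_{2} + v_{4} = v_{1} — sig = (2;(1))
  • {2,8}:  v_{2} + v_{8} = v_{9} — sig = (2;(1))
  • {3,6}:  v_{3} + v_{6} = v_{8} — sig = (2;(1))
  • {3,9}:  v_{3} + v_{9} = v_{10} — sig = (2;(1))
  • {4,8}:  v_{4} + v_{8} = v_{6} — sig = (2;(1))
  • {4,10}:  v_{4} + v_{10} = v_{9} — sig = (2;(1))
  • {5,9}:  v_{5} + v_{9} = v_{8} — sig = (2;(1))
  • {7,9}:  v_{7} + v_{9} = v_{4} — sig = (2;(1))
  • {1,8}:  v_{1} + v_{8} = v_{4} + v_{9} — sig = (2;(1,1))
  • {1,10}:  v_{1} + v_{10} = v_{2} + v_{9} — sig = (2;(1,1))
  • {2,6}:  v_{2} + v_{6} = v_{4} + v_{9} — sig = (2;(1,1))
  • {3,8}:  v_{3} + v_{8} = v_{5} + v_{10} — sig = (2;(1,1))
  • {6,10}:  v_{6} + v_{10} = v_{8} + v_{9} — sig = (2;(1,1))
  • {7,8}:  v_{7} + v_{8} = v_{4} + v_{5} — sig = (2;(1,1))
  • {1,6}:  v_{1} + v_{6} = 2·v_{4} + v_{9} — sig = (2;(1,2))
  • {6,7}:  v_{6} + v_{7} = 2·v_{4} + v_{5} — sig = (2;(1,2))

Hence PRS(X_Σ) =
[(2;()), (2;()), (2;()), (2;(1)), (2;(1)), (2;(1)), (2;(1)), (2;(1)), (2;(1)), (2;(1)), (2;(1)), (2;(1)), (2;(1)), (2;(1,1)), (2;(1,1)), (2;(1,1)), (2;(1,1)), (2;(1,1)), (2;(1,1)), (2;(1,2)), (2;(1,2))]


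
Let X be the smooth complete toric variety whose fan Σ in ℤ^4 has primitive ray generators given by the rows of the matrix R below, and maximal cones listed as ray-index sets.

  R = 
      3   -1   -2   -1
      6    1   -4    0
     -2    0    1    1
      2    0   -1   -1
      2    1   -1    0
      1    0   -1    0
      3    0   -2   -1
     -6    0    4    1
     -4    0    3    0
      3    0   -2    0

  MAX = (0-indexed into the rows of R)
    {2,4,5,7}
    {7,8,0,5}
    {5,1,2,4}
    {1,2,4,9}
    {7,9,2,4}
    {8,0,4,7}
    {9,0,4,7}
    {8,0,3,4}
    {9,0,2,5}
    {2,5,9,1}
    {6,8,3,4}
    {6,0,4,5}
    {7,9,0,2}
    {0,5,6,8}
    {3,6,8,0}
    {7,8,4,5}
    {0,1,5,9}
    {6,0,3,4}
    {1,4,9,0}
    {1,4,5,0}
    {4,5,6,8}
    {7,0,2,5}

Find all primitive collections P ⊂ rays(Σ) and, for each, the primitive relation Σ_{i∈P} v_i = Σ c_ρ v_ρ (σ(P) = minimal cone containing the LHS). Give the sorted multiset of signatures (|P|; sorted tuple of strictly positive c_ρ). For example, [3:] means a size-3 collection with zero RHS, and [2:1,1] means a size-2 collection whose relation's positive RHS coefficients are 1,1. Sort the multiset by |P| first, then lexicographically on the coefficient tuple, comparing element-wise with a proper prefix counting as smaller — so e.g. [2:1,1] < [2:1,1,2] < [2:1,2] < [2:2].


|primitive collections| = 20. Relations:

  P={2,3}:  v_{2} + v_{3} = 0  ⟹  sig = [2:]
  P={1,8}:  v_{1} + v_{8} = v_{4}  ⟹  sig = [2:1]
  P={2,6}:  v_{2} + v_{6} = v_{5}  ⟹  sig = [2:1]
  P={2,8}:  v_{2} + v_{8} = v_{7}  ⟹  sig = [2:1]
  P={3,5}:  v_{3} + v_{5} = v_{6}  ⟹  sig = [2:1]
  P={3,7}:  v_{3} + v_{7} = v_{8}  ⟹  sig = [2:1]
  P={1,7}:  v_{1} + v_{7} = v_{2} + v_{4}  ⟹  sig = [2:1,1]
  P={3,9}:  v_{3} + v_{9} = v_{0} + v_{4}  ⟹  sig = [2:1,1]
  P={6,7}:  v_{6} + v_{7} = v_{5} + v_{8}  ⟹  sig = [2:1,1]
  P={6,9}:  v_{6} + v_{9} = v_{0} + v_{4} + v_{5}  ⟹  sig = [2:1,1,1]
  P={8,9}:  v_{8} + v_{9} = v_{0} + v_{4} + v_{7}  ⟹  sig = [2:1,1,1]
  P={1,3}:  v_{1} + v_{3} = v_{0} + 2·v_{4} + v_{5}  ⟹  sig = [2:1,1,2]
  P={1,6}:  v_{1} + v_{6} = v_{0} + 2·v_{4} + 2·v_{5}  ⟹  sig = [2:1,2,2]
  P={0,2,4}:  v_{0} + v_{2} + v_{4} = v_{9}  ⟹  sig = [3:1]
  P={4,5,9}:  v_{4} + v_{5} + v_{9} = v_{1}  ⟹  sig = [3:1]
  P={5,7,9}:  v_{5} + v_{7} + v_{9} = v_{2}  ⟹  sig = [3:1]
  P={0,1,2}:  v_{0} + v_{1} + v_{2} = v_{5} + 2·v_{9}  ⟹  sig = [3:1,2]
  P={0,4,5,7}:  v_{0} + v_{4} + v_{5} + v_{7} = 0  ⟹  sig = [4:]
  P={0,4,5,8}:  v_{0} + v_{4} + v_{5} + v_{8} = v_{3}  ⟹  sig = [4:1]
  P={0,4,6,8}:  v_{0} + v_{4} + v_{6} + v_{8} = 2·v_{3}  ⟹  sig = [4:2]

Signatures (|P|; sorted positive RHS coefficients), sorted:
{ [2:],  [2:1] ×5,  [2:1,1] ×3,  [2:1,1,1] ×2,  [2:1,1,2],  [2:1,2,2],  [3:1] ×3,  [3:1,2],  [4:],  [4:1],  [4:2] }


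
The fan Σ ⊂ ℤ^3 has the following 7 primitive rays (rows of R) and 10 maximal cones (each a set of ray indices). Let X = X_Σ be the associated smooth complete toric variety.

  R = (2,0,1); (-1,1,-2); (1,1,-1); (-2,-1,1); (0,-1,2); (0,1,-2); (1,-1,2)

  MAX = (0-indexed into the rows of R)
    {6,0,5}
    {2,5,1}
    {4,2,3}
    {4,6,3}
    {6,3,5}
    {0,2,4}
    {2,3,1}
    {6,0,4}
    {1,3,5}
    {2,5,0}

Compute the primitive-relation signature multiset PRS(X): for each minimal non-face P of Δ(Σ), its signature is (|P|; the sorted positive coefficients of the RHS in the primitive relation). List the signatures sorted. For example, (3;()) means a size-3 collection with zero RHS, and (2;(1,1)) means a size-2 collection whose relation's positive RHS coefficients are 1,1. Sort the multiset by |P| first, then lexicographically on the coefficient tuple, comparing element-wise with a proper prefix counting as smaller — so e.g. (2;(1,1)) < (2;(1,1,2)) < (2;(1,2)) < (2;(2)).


7 minimal non-faces of Δ(Σ) (on 7 rays):

  P = {1,6}:  v_{1} + v_{6} = 0  →  sig = (2;())
  P = {4,5}:  v_{4} + v_{5} = 0  →  sig = (2;())
  P = {0,1}:  v_{0} + v_{1} = v_{2}  →  sig = (2;(1))
  P = {0,3}:  v_{0} + v_{3} = v_{4}  →  sig = (2;(1))
  P = {2,6}:  v_{2} + v_{6} = v_{0}  →  sig = (2;(1))
  P = {1,4}:  v_{1} + v_{4} = v_{2} + v_{3}  →  sig = (2;(1,1))
  P = {2,3,5}:  v_{2} + v_{3} + v_{5} = v_{1}  →  sig = (3;(1))

so the primitive-relation signature multiset is
    |P|=2: 6 collections, coeffs (), (), (1), (1), (1), (1,1)
    |P|=3: 1 collection, coeffs (1)


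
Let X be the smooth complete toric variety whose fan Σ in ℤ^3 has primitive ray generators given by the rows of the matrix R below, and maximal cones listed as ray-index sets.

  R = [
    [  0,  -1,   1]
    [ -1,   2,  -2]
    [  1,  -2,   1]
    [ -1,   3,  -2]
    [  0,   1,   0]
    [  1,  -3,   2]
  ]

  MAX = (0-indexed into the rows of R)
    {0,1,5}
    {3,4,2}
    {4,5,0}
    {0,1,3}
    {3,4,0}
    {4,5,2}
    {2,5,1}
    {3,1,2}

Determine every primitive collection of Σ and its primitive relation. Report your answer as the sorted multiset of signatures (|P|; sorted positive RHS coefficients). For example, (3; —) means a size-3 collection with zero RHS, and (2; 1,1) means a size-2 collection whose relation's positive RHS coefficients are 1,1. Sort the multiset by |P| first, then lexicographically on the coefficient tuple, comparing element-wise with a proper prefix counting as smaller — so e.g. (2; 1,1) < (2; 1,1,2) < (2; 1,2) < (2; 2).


The 3 primitive collections of Σ (r=6, n=3):

  {3,5}:  v_{3} + v_{5} = 0  ⇒ sig = (2; —)
  {0,2}:  v_{0} + v_{2} = v_{5}  ⇒ sig = (2; 1)
  {1,4}:  v_{1} + v_{4} = v_{3}  ⇒ sig = (2; 1)

Hence PRS(X_Σ) =
[(2; —), (2; 1), (2; 1)]


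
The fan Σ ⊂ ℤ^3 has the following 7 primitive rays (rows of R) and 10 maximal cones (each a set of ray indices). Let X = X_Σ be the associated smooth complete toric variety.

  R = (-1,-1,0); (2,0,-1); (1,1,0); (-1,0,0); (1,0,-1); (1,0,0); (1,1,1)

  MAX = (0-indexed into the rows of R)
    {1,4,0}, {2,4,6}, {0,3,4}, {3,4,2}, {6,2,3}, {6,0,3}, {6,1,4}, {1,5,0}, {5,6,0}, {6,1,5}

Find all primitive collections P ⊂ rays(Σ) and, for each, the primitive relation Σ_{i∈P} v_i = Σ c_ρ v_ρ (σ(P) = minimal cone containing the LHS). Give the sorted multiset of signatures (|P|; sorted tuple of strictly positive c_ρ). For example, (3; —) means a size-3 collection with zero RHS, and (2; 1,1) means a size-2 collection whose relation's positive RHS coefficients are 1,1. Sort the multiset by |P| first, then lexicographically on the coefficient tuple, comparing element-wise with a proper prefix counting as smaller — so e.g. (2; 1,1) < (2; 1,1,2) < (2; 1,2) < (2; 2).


Δ(Σ) — 7 vertices, 9 min non-faces:

  • {0,2}:  v_{0} + v_{2} = 0 — sig = (2; —)
  • {3,5}:  v_{3} + v_{5} = 0 — sig = (2; —)
  • {1,3}:  v_{1} + v_{3} = v_{4} — sig = (2; 1)
  • {4,5}:  v_{4} + v_{5} = v_{1} — sig = (2; 1)
  • {2,5}:  v_{2} + v_{5} = v_{4} + v_{6} — sig = (2; 1,1)
  • {1,2}:  v_{1} + v_{2} = 2·v_{4} + v_{6} — sig = (2; 1,2)
  • {0,4,6}:  v_{0} + v_{4} + v_{6} = v_{5} — sig = (3; 1)
  • {3,4,6}:  v_{3} + v_{4} + v_{6} = v_{2} — sig = (3; 1)
  • {0,1,6}:  v_{0} + v_{1} + v_{6} = 2·v_{5} — sig = (3; 2)

so the primitive-relation signature multiset is
{ (2; —) ×2,  (2; 1) ×2,  (2; 1,1),  (2; 1,2),  (3; 1) ×2,  (3; 2) }


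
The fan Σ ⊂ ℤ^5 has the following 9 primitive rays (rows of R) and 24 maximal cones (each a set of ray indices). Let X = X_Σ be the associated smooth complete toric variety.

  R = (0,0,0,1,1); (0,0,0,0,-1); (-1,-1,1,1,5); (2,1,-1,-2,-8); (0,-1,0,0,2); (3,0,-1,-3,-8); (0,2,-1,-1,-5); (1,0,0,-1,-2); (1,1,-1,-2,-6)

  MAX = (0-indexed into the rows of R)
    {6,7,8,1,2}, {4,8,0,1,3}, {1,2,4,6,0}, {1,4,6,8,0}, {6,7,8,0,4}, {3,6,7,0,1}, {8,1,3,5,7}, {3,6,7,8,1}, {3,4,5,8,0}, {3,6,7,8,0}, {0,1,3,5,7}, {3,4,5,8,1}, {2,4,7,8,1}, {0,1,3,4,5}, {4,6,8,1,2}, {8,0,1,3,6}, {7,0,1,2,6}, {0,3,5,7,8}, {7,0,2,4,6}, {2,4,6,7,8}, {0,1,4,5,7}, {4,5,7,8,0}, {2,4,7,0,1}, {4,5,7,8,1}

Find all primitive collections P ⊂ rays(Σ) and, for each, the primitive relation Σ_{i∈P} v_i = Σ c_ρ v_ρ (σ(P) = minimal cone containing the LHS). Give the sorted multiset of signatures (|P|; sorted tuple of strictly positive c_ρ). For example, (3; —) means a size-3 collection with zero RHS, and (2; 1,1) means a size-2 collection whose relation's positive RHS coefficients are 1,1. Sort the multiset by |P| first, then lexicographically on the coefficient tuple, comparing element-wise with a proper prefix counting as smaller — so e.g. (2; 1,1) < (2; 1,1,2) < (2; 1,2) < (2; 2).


Σ has 9 primitive collections:

  {2,3}:  v_{2} + v_{3} = v_{1} + v_{7} ; sig = (2; 1,1)
  {2,5}:  v_{2} + v_{5} = v_{1} + v_{4} + 2·v_{7} ; sig = (2; 1,1,2)
  {5,6}:  v_{5} + v_{6} = v_{0} + v_{7} + 2·v_{8} ; sig = (2; 1,1,2)
  {0,2,8}:  v_{0} + v_{2} + v_{8} = 0 ; sig = (3; —)
  {3,4,7}:  v_{3} + v_{4} + v_{7} = v_{5} ; sig = (3; 1)
  {3,4,6}:  v_{3} + v_{4} + v_{6} = v_{0} + 2·v_{8} ; sig = (3; 1,2)
  {0,1,7,8}:  v_{0} + v_{1} + v_{7} + v_{8} = v_{3} ; sig = (4; 1)
  {1,4,6,7}:  v_{1} + v_{4} + v_{6} + v_{7} = v_{8} ; sig = (4; 1)
  {0,1,5,8}:  v_{0} + v_{1} + v_{5} + v_{8} = 2·v_{3} + v_{4} ; sig = (4; 1,2)

Signatures (|P|; sorted positive RHS coefficients), sorted:
    (2; 1,1)
    (2; 1,1,2)
    (2; 1,1,2)
    (3; —)
    (3; 1)
    (3; 1,2)
    (4; 1)
    (4; 1)
    (4; 1,2)


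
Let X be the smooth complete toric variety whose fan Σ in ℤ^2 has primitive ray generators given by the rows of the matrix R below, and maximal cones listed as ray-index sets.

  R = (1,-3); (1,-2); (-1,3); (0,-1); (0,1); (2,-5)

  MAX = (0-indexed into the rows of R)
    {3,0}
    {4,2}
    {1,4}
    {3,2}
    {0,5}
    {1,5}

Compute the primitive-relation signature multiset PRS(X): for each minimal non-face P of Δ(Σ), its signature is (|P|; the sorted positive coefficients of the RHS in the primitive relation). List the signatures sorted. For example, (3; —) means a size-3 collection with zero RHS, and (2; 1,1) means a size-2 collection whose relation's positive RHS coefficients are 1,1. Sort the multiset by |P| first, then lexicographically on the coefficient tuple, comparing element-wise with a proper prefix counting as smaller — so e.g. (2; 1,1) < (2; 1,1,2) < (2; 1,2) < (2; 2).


The 9 primitive collections of Σ (r=6, n=2):

  P = {0,2}:  v_{0} + v_{2} = 0  →  sig = (2; —)
  P = {3,4}:  v_{3} + v_{4} = 0  →  sig = (2; —)
  P = {0,1}:  v_{0} + v_{1} = v_{5}  →  sig = (2; 1)
  P = {0,4}:  v_{0} + v_{4} = v_{1}  →  sig = (2; 1)
  P = {1,2}:  v_{1} + v_{2} = v_{4}  →  sig = (2; 1)
  P = {1,3}:  v_{1} + v_{3} = v_{0}  →  sig = (2; 1)
  P = {2,5}:  v_{2} + v_{5} = v_{1}  →  sig = (2; 1)
  P = {3,5}:  v_{3} + v_{5} = 2·v_{0}  →  sig = (2; 2)
  P = {4,5}:  v_{4} + v_{5} = 2·v_{1}  →  sig = (2; 2)

so the primitive-relation signature multiset is
{ (2; —) ×2,  (2; 1) ×5,  (2; 2) ×2 }


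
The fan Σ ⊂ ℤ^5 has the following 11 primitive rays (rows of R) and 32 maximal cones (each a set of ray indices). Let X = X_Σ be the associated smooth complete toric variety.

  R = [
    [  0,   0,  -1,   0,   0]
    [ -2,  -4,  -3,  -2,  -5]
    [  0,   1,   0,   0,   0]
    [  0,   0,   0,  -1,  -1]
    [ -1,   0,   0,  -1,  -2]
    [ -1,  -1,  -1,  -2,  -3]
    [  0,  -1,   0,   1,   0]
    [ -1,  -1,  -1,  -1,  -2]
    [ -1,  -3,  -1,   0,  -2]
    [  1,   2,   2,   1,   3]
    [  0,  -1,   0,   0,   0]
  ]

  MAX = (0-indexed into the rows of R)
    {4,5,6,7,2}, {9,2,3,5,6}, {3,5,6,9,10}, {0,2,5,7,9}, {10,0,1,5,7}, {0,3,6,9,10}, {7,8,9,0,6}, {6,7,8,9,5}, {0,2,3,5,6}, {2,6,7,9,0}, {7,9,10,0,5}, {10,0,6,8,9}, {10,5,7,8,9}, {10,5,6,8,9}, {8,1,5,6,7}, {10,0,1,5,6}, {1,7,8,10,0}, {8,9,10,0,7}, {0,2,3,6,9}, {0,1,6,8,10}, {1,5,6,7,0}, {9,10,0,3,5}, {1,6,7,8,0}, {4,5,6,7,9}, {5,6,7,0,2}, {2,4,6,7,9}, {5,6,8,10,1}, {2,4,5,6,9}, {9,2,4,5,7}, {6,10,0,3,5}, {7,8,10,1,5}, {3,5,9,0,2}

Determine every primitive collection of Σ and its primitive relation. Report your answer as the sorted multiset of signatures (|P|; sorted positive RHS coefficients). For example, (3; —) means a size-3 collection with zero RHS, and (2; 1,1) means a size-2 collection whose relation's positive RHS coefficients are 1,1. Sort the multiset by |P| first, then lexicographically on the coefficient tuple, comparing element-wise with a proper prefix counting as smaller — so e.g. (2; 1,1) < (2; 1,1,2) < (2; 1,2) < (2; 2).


16 collections generate NE(X_Σ); each relation:

  P = {2,10}:  v_{2} + v_{10} = 0 — sig = (2; —)
  P = {3,7}:  v_{3} + v_{7} = v_{5} — sig = (2; 1)
  P = {0,4}:  v_{0} + v_{4} = v_{2} + v_{7} — sig = (2; 1,1)
  P = {1,9}:  v_{1} + v_{9} = v_{7} + v_{10} — sig = (2; 1,1)
  P = {2,8}:  v_{2} + v_{8} = v_{6} + v_{7} — sig = (2; 1,1)
  P = {3,8}:  v_{3} + v_{8} = v_{5} + v_{6} + v_{10} — sig = (2; 1,1,1)
  P = {1,2}:  v_{1} + v_{2} = v_{0} + v_{5} + v_{6} + v_{7} — sig = (2; 1,1,1,1)
  P = {4,10}:  v_{4} + v_{10} = v_{5} + v_{6} + v_{7} + v_{9} — sig = (2; 1,1,1,1)
  P = {1,3}:  v_{1} + v_{3} = v_{0} + 2·v_{5} + v_{6} + v_{10} — sig = (2; 1,1,1,2)
  P = {3,4}:  v_{3} + v_{4} = v_{2} + 2·v_{5} + v_{6} + v_{9} — sig = (2; 1,1,1,2)
  P = {1,4}:  v_{1} + v_{4} = v_{5} + v_{6} + 2·v_{7} — sig = (2; 1,1,2)
  P = {4,8}:  v_{4} + v_{8} = v_{5} + 2·v_{6} + 2·v_{7} + v_{9} — sig = (2; 1,1,2,2)
  P = {0,5,8}:  v_{0} + v_{5} + v_{8} = v_{1} — sig = (3; 1)
  P = {6,7,10}:  v_{6} + v_{7} + v_{10} = v_{8} — sig = (3; 1)
  P = {0,5,6,9}:  v_{0} + v_{5} + v_{6} + v_{9} = 0 — sig = (4; —)
  P = {2,5,6,7,9}:  v_{2} + v_{5} + v_{6} + v_{7} + v_{9} = v_{4} — sig = (5; 1)

Signatures (|P|; sorted positive RHS coefficients), sorted:
{ (2; —),  (2; 1),  (2; 1,1) ×3,  (2; 1,1,1),  (2; 1,1,1,1) ×2,  (2; 1,1,1,2) ×2,  (2; 1,1,2),  (2; 1,1,2,2),  (3; 1) ×2,  (4; —),  (5; 1) }


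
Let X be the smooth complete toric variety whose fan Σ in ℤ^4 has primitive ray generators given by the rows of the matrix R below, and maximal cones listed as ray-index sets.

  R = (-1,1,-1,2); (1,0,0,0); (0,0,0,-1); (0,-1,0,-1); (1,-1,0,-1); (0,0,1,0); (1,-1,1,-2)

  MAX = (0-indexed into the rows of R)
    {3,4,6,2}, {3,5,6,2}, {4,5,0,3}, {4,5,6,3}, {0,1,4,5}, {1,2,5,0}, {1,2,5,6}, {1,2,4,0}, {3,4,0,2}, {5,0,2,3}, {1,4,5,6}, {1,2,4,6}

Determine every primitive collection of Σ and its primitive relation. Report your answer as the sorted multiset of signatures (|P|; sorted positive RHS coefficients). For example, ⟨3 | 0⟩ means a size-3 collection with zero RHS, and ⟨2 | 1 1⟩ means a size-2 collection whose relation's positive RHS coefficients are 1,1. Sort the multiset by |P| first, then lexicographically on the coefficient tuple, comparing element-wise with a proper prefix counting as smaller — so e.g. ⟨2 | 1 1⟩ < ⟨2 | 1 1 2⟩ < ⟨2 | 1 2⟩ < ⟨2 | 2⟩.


3 minimal non-faces of Δ(Σ) (on 7 rays):

  P={0,6}:  v_{0} + v_{6} = 0 — sig = ⟨2 | 0⟩
  P={1,3}:  v_{1} + v_{3} = v_{4} — sig = ⟨2 | 1⟩
  P={2,4,5}:  v_{2} + v_{4} + v_{5} = v_{6} — sig = ⟨3 | 1⟩

Signatures (|P|; sorted positive RHS coefficients), sorted:
    ⟨2 | 0⟩
    ⟨2 | 1⟩
    ⟨3 | 1⟩


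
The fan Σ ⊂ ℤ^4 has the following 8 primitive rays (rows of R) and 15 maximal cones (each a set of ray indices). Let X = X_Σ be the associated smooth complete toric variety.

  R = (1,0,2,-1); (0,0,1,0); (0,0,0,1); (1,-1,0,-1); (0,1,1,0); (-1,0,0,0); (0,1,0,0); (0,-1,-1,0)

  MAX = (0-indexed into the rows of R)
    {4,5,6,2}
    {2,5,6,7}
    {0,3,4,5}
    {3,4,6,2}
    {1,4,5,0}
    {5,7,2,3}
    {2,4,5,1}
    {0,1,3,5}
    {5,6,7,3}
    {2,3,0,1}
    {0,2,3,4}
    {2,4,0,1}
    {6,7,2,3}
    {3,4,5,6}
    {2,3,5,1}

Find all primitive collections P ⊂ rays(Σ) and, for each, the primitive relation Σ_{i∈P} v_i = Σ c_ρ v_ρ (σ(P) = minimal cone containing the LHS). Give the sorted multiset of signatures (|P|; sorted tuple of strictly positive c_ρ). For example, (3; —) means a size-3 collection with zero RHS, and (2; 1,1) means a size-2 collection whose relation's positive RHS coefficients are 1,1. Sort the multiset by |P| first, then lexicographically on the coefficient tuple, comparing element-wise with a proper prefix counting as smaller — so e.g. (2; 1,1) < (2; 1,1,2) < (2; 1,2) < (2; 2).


The 9 primitive collections of Σ (r=8, n=4):

  P={4,7}:  v_{4} + v_{7} = 0  ⇒ sig = (2; —)
  P={1,6}:  v_{1} + v_{6} = v_{4}  ⇒ sig = (2; 1)
  P={0,7}:  v_{0} + v_{7} = v_{1} + v_{3}  ⇒ sig = (2; 1,1)
  P={1,7}:  v_{1} + v_{7} = v_{2} + v_{3} + v_{5}  ⇒ sig = (2; 1,1,1)
  P={0,6}:  v_{0} + v_{6} = v_{3} + 2·v_{4}  ⇒ sig = (2; 1,2)
  P={1,3,4}:  v_{1} + v_{3} + v_{4} = v_{0}  ⇒ sig = (3; 1)
  P={0,2,5}:  v_{0} + v_{2} + v_{5} = 2·v_{1}  ⇒ sig = (3; 2)
  P={2,3,5,6}:  v_{2} + v_{3} + v_{5} + v_{6} = 0  ⇒ sig = (4; —)
  P={2,3,4,5}:  v_{2} + v_{3} + v_{4} + v_{5} = v_{1}  ⇒ sig = (4; 1)

so the primitive-relation signature multiset is
{ (2; —),  (2; 1),  (2; 1,1),  (2; 1,1,1),  (2; 1,2),  (3; 1),  (3; 2),  (4; —),  (4; 1) }


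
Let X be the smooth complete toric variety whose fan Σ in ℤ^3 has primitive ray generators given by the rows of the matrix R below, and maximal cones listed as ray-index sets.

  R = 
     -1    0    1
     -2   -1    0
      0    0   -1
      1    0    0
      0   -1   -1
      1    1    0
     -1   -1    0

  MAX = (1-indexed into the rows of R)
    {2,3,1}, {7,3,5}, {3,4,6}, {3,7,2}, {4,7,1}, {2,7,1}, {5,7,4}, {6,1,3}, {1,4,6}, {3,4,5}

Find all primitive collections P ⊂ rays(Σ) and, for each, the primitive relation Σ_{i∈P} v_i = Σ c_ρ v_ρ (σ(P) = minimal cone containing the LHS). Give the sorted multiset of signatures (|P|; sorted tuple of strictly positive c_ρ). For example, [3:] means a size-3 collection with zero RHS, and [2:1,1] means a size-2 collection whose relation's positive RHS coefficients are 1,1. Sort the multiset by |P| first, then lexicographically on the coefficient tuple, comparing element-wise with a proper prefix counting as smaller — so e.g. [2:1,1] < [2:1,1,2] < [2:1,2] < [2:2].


|primitive collections| = 9. Relations:

  • {6,7}:  v_{6} + v_{7} = 0  →  sig = [2:]
  • {1,5}:  v_{1} + v_{5} = v_{7}  →  sig = [2:1]
  • {2,4}:  v_{2} + v_{4} = v_{7}  →  sig = [2:1]
  • {2,6}:  v_{2} + v_{6} = v_{1} + v_{3}  →  sig = [2:1,1]
  • {5,6}:  v_{5} + v_{6} = v_{3} + v_{4}  →  sig = [2:1,1]
  • {2,5}:  v_{2} + v_{5} = v_{3} + 2·v_{7}  →  sig = [2:1,2]
  • {1,3,4}:  v_{1} + v_{3} + v_{4} = 0  →  sig = [3:]
  • {1,3,7}:  v_{1} + v_{3} + v_{7} = v_{2}  →  sig = [3:1]
  • {3,4,7}:  v_{3} + v_{4} + v_{7} = v_{5}  →  sig = [3:1]

Signatures (|P|; sorted positive RHS coefficients), sorted:
[[2:], [2:1], [2:1], [2:1,1], [2:1,1], [2:1,2], [3:], [3:1], [3:1]]


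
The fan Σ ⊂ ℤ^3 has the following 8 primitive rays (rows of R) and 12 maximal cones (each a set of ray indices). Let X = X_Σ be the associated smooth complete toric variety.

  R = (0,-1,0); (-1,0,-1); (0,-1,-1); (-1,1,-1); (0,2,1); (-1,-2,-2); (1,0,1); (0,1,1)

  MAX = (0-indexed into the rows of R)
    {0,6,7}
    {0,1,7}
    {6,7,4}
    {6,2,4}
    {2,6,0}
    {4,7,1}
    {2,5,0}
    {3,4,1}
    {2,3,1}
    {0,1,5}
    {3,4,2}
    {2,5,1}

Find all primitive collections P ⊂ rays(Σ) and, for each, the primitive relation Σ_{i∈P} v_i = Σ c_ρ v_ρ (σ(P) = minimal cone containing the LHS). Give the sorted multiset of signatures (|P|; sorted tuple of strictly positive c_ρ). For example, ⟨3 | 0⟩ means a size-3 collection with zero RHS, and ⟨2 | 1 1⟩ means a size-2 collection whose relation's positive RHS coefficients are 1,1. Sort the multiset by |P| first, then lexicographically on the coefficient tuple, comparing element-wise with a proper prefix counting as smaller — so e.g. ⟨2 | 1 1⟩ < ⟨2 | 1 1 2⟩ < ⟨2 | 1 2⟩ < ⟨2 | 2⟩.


Minimal non-faces — 12 found among 8 rays, 12 max cones:

  • {1,6}:  v_{1} + v_{6} = 0  →  sig = ⟨2 | 0⟩
  • {2,7}:  v_{2} + v_{7} = 0  →  sig = ⟨2 | 0⟩
  • {0,3}:  v_{0} + v_{3} = v_{1}  →  sig = ⟨2 | 1⟩
  • {0,4}:  v_{0} + v_{4} = v_{7}  →  sig = ⟨2 | 1⟩
  • {4,5}:  v_{4} + v_{5} = v_{1}  →  sig = ⟨2 | 1⟩
  • {3,6}:  v_{3} + v_{6} = v_{2} + v_{4}  →  sig = ⟨2 | 1 1⟩
  • {3,7}:  v_{3} + v_{7} = v_{1} + v_{4}  →  sig = ⟨2 | 1 1⟩
  • {5,6}:  v_{5} + v_{6} = v_{0} + v_{2}  →  sig = ⟨2 | 1 1⟩
  • {5,7}:  v_{5} + v_{7} = v_{0} + v_{1}  →  sig = ⟨2 | 1 1⟩
  • {3,5}:  v_{3} + v_{5} = 2·v_{1} + v_{2}  →  sig = ⟨2 | 1 2⟩
  • {0,1,2}:  v_{0} + v_{1} + v_{2} = v_{5}  →  sig = ⟨3 | 1⟩
  • {1,2,4}:  v_{1} + v_{2} + v_{4} = v_{3}  →  sig = ⟨3 | 1⟩

Hence PRS(X_Σ) =
    ⟨2 | 0⟩
    ⟨2 | 0⟩
    ⟨2 | 1⟩
    ⟨2 | 1⟩
    ⟨2 | 1⟩
    ⟨2 | 1 1⟩
    ⟨2 | 1 1⟩
    ⟨2 | 1 1⟩
    ⟨2 | 1 1⟩
    ⟨2 | 1 2⟩
    ⟨3 | 1⟩
    ⟨3 | 1⟩


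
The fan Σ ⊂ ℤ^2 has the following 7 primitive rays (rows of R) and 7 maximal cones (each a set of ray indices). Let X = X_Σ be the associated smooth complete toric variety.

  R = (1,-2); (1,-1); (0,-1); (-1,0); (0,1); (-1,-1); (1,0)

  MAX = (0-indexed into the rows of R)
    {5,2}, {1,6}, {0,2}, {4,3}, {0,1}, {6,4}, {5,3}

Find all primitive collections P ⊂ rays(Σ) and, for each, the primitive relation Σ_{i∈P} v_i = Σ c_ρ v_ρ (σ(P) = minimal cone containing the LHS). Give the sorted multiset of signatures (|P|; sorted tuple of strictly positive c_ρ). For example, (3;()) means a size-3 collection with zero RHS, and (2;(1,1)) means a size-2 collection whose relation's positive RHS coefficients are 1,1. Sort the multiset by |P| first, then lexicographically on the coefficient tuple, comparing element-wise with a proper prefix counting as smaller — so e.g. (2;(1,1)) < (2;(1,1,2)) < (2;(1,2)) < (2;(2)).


Δ(Σ) — 7 vertices, 14 min non-faces:

  • {2,4}:  v_{2} + v_{4} = 0 ; sig = (2;())
  • {3,6}:  v_{3} + v_{6} = 0 ; sig = (2;())
  • {0,4}:  v_{0} + v_{4} = v_{1} ; sig = (2;(1))
  • {1,2}:  v_{1} + v_{2} = v_{0} ; sig = (2;(1))
  • {1,3}:  v_{1} + v_{3} = v_{2} ; sig = (2;(1))
  • {1,4}:  v_{1} + v_{4} = v_{6} ; sig = (2;(1))
  • {2,3}:  v_{2} + v_{3} = v_{5} ; sig = (2;(1))
  • {2,6}:  v_{2} + v_{6} = v_{1} ; sig = (2;(1))
  • {4,5}:  v_{4} + v_{5} = v_{3} ; sig = (2;(1))
  • {5,6}:  v_{5} + v_{6} = v_{2} ; sig = (2;(1))
  • {0,3}:  v_{0} + v_{3} = 2·v_{2} ; sig = (2;(2))
  • {0,6}:  v_{0} + v_{6} = 2·v_{1} ; sig = (2;(2))
  • {1,5}:  v_{1} + v_{5} = 2·v_{2} ; sig = (2;(2))
  • {0,5}:  v_{0} + v_{5} = 3·v_{2} ; sig = (2;(3))

Signatures (|P|; sorted positive RHS coefficients), sorted:
[(2;()), (2;()), (2;(1)), (2;(1)), (2;(1)), (2;(1)), (2;(1)), (2;(1)), (2;(1)), (2;(1)), (2;(2)), (2;(2)), (2;(2)), (2;(3))]


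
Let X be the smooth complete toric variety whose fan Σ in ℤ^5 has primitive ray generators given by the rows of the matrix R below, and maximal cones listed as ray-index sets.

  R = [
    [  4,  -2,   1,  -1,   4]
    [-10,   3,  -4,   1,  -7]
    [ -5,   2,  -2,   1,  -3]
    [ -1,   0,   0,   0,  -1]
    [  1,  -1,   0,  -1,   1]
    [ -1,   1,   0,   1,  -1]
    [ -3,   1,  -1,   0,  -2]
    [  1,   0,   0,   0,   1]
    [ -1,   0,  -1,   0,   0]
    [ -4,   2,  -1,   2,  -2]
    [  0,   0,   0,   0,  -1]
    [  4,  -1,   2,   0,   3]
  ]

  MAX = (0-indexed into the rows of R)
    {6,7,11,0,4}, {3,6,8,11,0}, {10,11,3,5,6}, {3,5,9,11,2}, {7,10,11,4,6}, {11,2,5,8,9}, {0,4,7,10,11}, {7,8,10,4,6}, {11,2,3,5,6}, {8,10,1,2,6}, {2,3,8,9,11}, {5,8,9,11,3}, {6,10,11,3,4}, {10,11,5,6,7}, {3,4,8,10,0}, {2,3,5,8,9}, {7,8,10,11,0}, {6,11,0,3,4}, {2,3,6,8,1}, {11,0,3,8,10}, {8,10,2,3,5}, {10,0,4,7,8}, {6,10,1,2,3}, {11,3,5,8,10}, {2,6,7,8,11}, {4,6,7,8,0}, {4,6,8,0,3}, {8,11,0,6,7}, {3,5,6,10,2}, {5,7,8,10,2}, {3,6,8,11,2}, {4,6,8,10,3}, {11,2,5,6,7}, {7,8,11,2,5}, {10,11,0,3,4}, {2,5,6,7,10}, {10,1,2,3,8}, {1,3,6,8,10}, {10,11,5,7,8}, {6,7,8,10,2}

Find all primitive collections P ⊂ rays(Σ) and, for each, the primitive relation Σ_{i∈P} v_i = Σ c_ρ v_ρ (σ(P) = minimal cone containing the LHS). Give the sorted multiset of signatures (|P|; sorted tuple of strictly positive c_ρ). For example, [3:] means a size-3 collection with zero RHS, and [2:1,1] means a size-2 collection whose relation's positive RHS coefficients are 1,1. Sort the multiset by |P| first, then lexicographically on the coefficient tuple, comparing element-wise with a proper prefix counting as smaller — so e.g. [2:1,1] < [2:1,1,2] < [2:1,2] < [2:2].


23 minimal non-faces of Δ(Σ) (on 12 rays):

  P={3,7}:  v_{3} + v_{7} = 0 — sig = [2:]
  P={4,5}:  v_{4} + v_{5} = 0 — sig = [2:]
  P={0,5}:  v_{0} + v_{5} = v_{8} + v_{11} — sig = [2:1,1]
  P={1,11}:  v_{1} + v_{11} = v_{2} + v_{3} — sig = [2:1,1]
  P={2,4}:  v_{2} + v_{4} = v_{6} + v_{8} — sig = [2:1,1]
  P={1,7}:  v_{1} + v_{7} = v_{2} + v_{6} + v_{8} + v_{10} — sig = [2:1,1,1,1]
  P={4,9}:  v_{4} + v_{9} = v_{2} + v_{3} + v_{8} + v_{11} — sig = [2:1,1,1,1]
  P={7,9}:  v_{7} + v_{9} = v_{2} + v_{5} + v_{8} + v_{11} — sig = [2:1,1,1,1]
  P={0,1}:  v_{0} + v_{1} = v_{3} + v_{6} + 2·v_{8} — sig = [2:1,1,2]
  P={0,2}:  v_{0} + v_{2} = v_{6} + 2·v_{8} + v_{11} — sig = [2:1,1,2]
  P={1,5}:  v_{1} + v_{5} = 2·v_{2} + v_{3} + v_{10} — sig = [2:1,1,2]
  P={6,9}:  v_{6} + v_{9} = 2·v_{2} + v_{3} + v_{11} — sig = [2:1,1,2]
  P={9,10}:  v_{9} + v_{10} = v_{3} + 2·v_{5} + v_{8} — sig = [2:1,1,2]
  P={0,9}:  v_{0} + v_{9} = v_{2} + v_{3} + 2·v_{8} + 2·v_{11} — sig = [2:1,1,2,2]
  P={1,4}:  v_{1} + v_{4} = v_{3} + 2·v_{6} + 2·v_{8} + v_{10} — sig = [2:1,1,2,2]
  P={1,9}:  v_{1} + v_{9} = 2·v_{2} + 2·v_{3} + v_{5} + v_{8} — sig = [2:1,1,2,2]
  P={0,6,10}:  v_{0} + v_{6} + v_{10} = v_{4} — sig = [3:1]
  P={2,10,11}:  v_{2} + v_{10} + v_{11} = v_{5} — sig = [3:1]
  P={4,8,11}:  v_{4} + v_{8} + v_{11} = v_{0} — sig = [3:1]
  P={5,6,8}:  v_{5} + v_{6} + v_{8} = v_{2} — sig = [3:1]
  P={6,8,10,11}:  v_{6} + v_{8} + v_{10} + v_{11} = 0 — sig = [4:]
  P={2,3,5,8,11}:  v_{2} + v_{3} + v_{5} + v_{8} + v_{11} = v_{9} — sig = [5:1]
  P={2,3,6,8,10}:  v_{2} + v_{3} + v_{6} + v_{8} + v_{10} = v_{1} — sig = [5:1]

Signatures (|P|; sorted positive RHS coefficients), sorted:
[[2:], [2:], [2:1,1], [2:1,1], [2:1,1], [2:1,1,1,1], [2:1,1,1,1], [2:1,1,1,1], [2:1,1,2], [2:1,1,2], [2:1,1,2], [2:1,1,2], [2:1,1,2], [2:1,1,2,2], [2:1,1,2,2], [2:1,1,2,2], [3:1], [3:1], [3:1], [3:1], [4:], [5:1], [5:1]]


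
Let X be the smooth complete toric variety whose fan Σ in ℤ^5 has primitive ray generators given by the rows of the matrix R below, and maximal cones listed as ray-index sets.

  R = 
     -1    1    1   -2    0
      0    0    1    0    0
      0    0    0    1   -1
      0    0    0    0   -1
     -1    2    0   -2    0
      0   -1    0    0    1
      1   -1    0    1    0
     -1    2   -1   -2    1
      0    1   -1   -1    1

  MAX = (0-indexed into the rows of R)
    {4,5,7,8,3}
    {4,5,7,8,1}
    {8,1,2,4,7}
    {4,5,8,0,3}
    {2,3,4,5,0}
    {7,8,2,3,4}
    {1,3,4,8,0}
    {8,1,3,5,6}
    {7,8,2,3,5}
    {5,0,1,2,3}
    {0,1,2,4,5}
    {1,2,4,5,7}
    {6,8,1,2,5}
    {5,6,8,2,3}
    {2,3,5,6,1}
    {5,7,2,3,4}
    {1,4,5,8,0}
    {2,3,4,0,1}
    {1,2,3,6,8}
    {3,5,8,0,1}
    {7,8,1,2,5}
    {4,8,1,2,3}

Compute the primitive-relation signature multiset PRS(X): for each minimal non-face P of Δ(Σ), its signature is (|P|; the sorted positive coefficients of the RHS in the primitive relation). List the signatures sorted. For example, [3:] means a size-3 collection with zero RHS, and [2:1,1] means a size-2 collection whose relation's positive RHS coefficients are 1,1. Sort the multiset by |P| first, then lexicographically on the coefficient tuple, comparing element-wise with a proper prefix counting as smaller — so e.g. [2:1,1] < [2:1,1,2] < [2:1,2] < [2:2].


9 collections generate NE(X_Σ); each relation:

  P={6,7}:  v_{6} + v_{7} = v_{8}  →  sig = [2:1]
  P={4,6}:  v_{4} + v_{6} = v_{1} + v_{3} + v_{8}  →  sig = [2:1,1,1]
  P={0,6}:  v_{0} + v_{6} = 2·v_{1} + 2·v_{3} + v_{5} + v_{8}  →  sig = [2:1,1,2,2]
  P={0,7}:  v_{0} + v_{7} = 2·v_{4} + v_{5}  →  sig = [2:1,2]
  P={0,2,8}:  v_{0} + v_{2} + v_{8} = v_{4}  →  sig = [3:1]
  P={1,3,7}:  v_{1} + v_{3} + v_{7} = v_{4}  →  sig = [3:1]
  P={1,3,4,5}:  v_{1} + v_{3} + v_{4} + v_{5} = v_{0}  →  sig = [4:1]
  P={2,4,5,8}:  v_{2} + v_{4} + v_{5} + v_{8} = v_{7}  →  sig = [4:1]
  P={1,2,3,5,8}:  v_{1} + v_{2} + v_{3} + v_{5} + v_{8} = 0  →  sig = [5:]

Signatures (|P|; sorted positive RHS coefficients), sorted:
    |P|=2: 4 collections, coeffs (1), (1,1,1), (1,1,2,2), (1,2)
    |P|=3: 2 collections, coeffs (1), (1)
    |P|=4: 2 collections, coeffs (1), (1)
    |P|=5: 1 collection, coeffs ()


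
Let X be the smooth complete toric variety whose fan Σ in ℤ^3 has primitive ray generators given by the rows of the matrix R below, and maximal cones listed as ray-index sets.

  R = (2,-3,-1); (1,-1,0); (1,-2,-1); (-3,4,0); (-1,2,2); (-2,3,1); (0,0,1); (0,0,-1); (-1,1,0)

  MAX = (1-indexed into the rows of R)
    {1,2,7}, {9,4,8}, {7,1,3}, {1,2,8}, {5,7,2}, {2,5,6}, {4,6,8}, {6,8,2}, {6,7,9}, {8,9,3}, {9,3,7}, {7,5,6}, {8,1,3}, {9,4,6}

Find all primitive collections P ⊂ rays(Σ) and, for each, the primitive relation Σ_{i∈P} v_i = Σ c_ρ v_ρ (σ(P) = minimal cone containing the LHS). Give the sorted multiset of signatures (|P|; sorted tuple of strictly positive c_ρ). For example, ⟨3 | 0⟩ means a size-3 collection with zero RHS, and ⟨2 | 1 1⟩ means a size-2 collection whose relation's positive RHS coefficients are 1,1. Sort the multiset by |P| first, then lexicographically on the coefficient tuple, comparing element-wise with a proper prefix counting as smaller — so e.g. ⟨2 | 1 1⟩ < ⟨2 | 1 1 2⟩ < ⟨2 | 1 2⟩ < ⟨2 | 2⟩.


The 17 primitive collections of Σ (r=9, n=3):

  P = {1,6}:  v_{1} + v_{6} = 0  ⇒ sig = ⟨2 | 0⟩
  P = {2,9}:  v_{2} + v_{9} = 0  ⇒ sig = ⟨2 | 0⟩
  P = {7,8}:  v_{7} + v_{8} = 0  ⇒ sig = ⟨2 | 0⟩
  P = {1,9}:  v_{1} + v_{9} = v_{3}  ⇒ sig = ⟨2 | 1⟩
  P = {2,3}:  v_{2} + v_{3} = v_{1}  ⇒ sig = ⟨2 | 1⟩
  P = {3,5}:  v_{3} + v_{5} = v_{7}  ⇒ sig = ⟨2 | 1⟩
  P = {3,6}:  v_{3} + v_{6} = v_{9}  ⇒ sig = ⟨2 | 1⟩
  P = {1,4}:  v_{1} + v_{4} = v_{8} + v_{9}  ⇒ sig = ⟨2 | 1 1⟩
  P = {1,5}:  v_{1} + v_{5} = v_{2} + v_{7}  ⇒ sig = ⟨2 | 1 1⟩
  P = {2,4}:  v_{2} + v_{4} = v_{6} + v_{8}  ⇒ sig = ⟨2 | 1 1⟩
  P = {4,7}:  v_{4} + v_{7} = v_{6} + v_{9}  ⇒ sig = ⟨2 | 1 1⟩
  P = {5,8}:  v_{5} + v_{8} = v_{2} + v_{6}  ⇒ sig = ⟨2 | 1 1⟩
  P = {5,9}:  v_{5} + v_{9} = v_{6} + v_{7}  ⇒ sig = ⟨2 | 1 1⟩
  P = {3,4}:  v_{3} + v_{4} = v_{8} + 2·v_{9}  ⇒ sig = ⟨2 | 1 2⟩
  P = {4,5}:  v_{4} + v_{5} = 2·v_{6}  ⇒ sig = ⟨2 | 2⟩
  P = {2,6,7}:  v_{2} + v_{6} + v_{7} = v_{5}  ⇒ sig = ⟨3 | 1⟩
  P = {6,8,9}:  v_{6} + v_{8} + v_{9} = v_{4}  ⇒ sig = ⟨3 | 1⟩

Sorted signature multiset PRS(X):
{ ⟨2 | 0⟩ ×3,  ⟨2 | 1⟩ ×4,  ⟨2 | 1 1⟩ ×6,  ⟨2 | 1 2⟩,  ⟨2 | 2⟩,  ⟨3 | 1⟩ ×2 }


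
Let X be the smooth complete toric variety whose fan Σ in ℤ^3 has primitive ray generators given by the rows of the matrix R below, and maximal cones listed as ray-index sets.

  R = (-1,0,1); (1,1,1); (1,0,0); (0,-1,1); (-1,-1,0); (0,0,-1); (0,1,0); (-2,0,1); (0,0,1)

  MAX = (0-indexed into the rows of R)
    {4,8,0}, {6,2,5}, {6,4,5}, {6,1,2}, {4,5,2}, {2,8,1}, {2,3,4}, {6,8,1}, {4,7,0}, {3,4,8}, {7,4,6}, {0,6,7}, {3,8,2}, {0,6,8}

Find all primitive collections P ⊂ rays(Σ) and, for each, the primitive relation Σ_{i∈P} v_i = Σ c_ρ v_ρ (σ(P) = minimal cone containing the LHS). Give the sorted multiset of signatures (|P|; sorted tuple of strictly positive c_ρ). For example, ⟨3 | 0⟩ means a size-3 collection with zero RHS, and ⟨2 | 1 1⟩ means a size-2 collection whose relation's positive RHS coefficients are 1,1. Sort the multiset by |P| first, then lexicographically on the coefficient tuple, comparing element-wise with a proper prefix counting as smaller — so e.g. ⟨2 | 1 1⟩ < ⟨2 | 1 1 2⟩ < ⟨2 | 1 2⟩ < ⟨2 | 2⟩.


Minimal non-faces — 20 found among 9 rays, 14 max cones:

  P = {5,8}:  v_{5} + v_{8} = 0  ⟹  sig = ⟨2 | 0⟩
  P = {0,2}:  v_{0} + v_{2} = v_{8}  ⟹  sig = ⟨2 | 1⟩
  P = {1,4}:  v_{1} + v_{4} = v_{8}  ⟹  sig = ⟨2 | 1⟩
  P = {2,7}:  v_{2} + v_{7} = v_{0}  ⟹  sig = ⟨2 | 1⟩
  P = {3,6}:  v_{3} + v_{6} = v_{8}  ⟹  sig = ⟨2 | 1⟩
  P = {0,5}:  v_{0} + v_{5} = v_{4} + v_{6}  ⟹  sig = ⟨2 | 1 1⟩
  P = {1,5}:  v_{1} + v_{5} = v_{2} + v_{6}  ⟹  sig = ⟨2 | 1 1⟩
  P = {3,5}:  v_{3} + v_{5} = v_{2} + v_{4}  ⟹  sig = ⟨2 | 1 1⟩
  P = {1,7}:  v_{1} + v_{7} = v_{0} + v_{6} + v_{8}  ⟹  sig = ⟨2 | 1 1 1⟩
  P = {3,7}:  v_{3} + v_{7} = v_{0} + v_{4} + v_{8}  ⟹  sig = ⟨2 | 1 1 1⟩
  P = {0,1}:  v_{0} + v_{1} = v_{6} + 2·v_{8}  ⟹  sig = ⟨2 | 1 2⟩
  P = {0,3}:  v_{0} + v_{3} = v_{4} + 2·v_{8}  ⟹  sig = ⟨2 | 1 2⟩
  P = {1,3}:  v_{1} + v_{3} = v_{2} + 2·v_{8}  ⟹  sig = ⟨2 | 1 2⟩
  P = {7,8}:  v_{7} + v_{8} = 2·v_{0}  ⟹  sig = ⟨2 | 2⟩
  P = {5,7}:  v_{5} + v_{7} = 2·v_{4} + 2·v_{6}  ⟹  sig = ⟨2 | 2 2⟩
  P = {2,4,6}:  v_{2} + v_{4} + v_{6} = 0  ⟹  sig = ⟨3 | 0⟩
  P = {0,4,6}:  v_{0} + v_{4} + v_{6} = v_{7}  ⟹  sig = ⟨3 | 1⟩
  P = {2,4,8}:  v_{2} + v_{4} + v_{8} = v_{3}  ⟹  sig = ⟨3 | 1⟩
  P = {2,6,8}:  v_{2} + v_{6} + v_{8} = v_{1}  ⟹  sig = ⟨3 | 1⟩
  P = {4,6,8}:  v_{4} + v_{6} + v_{8} = v_{0}  ⟹  sig = ⟨3 | 1⟩

Sorted signature multiset PRS(X):
{ ⟨2 | 0⟩,  ⟨2 | 1⟩ ×4,  ⟨2 | 1 1⟩ ×3,  ⟨2 | 1 1 1⟩ ×2,  ⟨2 | 1 2⟩ ×3,  ⟨2 | 2⟩,  ⟨2 | 2 2⟩,  ⟨3 | 0⟩,  ⟨3 | 1⟩ ×4 }


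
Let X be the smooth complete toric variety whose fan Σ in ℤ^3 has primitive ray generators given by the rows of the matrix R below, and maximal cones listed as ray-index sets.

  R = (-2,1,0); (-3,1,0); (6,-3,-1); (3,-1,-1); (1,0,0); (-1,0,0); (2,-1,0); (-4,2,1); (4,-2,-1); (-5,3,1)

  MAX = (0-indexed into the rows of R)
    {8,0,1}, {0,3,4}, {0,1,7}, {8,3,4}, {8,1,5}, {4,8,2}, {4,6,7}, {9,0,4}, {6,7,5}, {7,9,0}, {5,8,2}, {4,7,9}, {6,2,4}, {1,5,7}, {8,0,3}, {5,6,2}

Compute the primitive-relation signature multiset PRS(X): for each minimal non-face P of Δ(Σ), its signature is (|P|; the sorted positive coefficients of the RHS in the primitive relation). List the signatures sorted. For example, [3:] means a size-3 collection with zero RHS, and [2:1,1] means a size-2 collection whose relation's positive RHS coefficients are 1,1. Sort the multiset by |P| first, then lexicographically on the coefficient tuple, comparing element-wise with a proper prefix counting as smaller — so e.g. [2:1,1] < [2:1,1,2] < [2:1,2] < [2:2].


Minimal non-faces — 23 found among 10 rays, 16 max cones:

  • {0,6}:  v_{0} + v_{6} = 0  ⟹  sig = [2:]
  • {4,5}:  v_{4} + v_{5} = 0  ⟹  sig = [2:]
  • {7,8}:  v_{7} + v_{8} = 0  ⟹  sig = [2:]
  • {0,2}:  v_{0} + v_{2} = v_{8}  ⟹  sig = [2:1]
  • {0,5}:  v_{0} + v_{5} = v_{1}  ⟹  sig = [2:1]
  • {1,4}:  v_{1} + v_{4} = v_{0}  ⟹  sig = [2:1]
  • {1,6}:  v_{1} + v_{6} = v_{5}  ⟹  sig = [2:1]
  • {2,7}:  v_{2} + v_{7} = v_{6}  ⟹  sig = [2:1]
  • {2,9}:  v_{2} + v_{9} = v_{4}  ⟹  sig = [2:1]
  • {6,8}:  v_{6} + v_{8} = v_{2}  ⟹  sig = [2:1]
  • {1,2}:  v_{1} + v_{2} = v_{5} + v_{8}  ⟹  sig = [2:1,1]
  • {3,5}:  v_{3} + v_{5} = v_{0} + v_{8}  ⟹  sig = [2:1,1]
  • {3,6}:  v_{3} + v_{6} = v_{4} + v_{8}  ⟹  sig = [2:1,1]
  • {3,7}:  v_{3} + v_{7} = v_{0} + v_{4}  ⟹  sig = [2:1,1]
  • {5,9}:  v_{5} + v_{9} = v_{0} + v_{7}  ⟹  sig = [2:1,1]
  • {6,9}:  v_{6} + v_{9} = v_{4} + v_{7}  ⟹  sig = [2:1,1]
  • {8,9}:  v_{8} + v_{9} = v_{0} + v_{4}  ⟹  sig = [2:1,1]
  • {1,3}:  v_{1} + v_{3} = 2·v_{0} + v_{8}  ⟹  sig = [2:1,2]
  • {1,9}:  v_{1} + v_{9} = 2·v_{0} + v_{7}  ⟹  sig = [2:1,2]
  • {2,3}:  v_{2} + v_{3} = v_{4} + 2·v_{8}  ⟹  sig = [2:1,2]
  • {3,9}:  v_{3} + v_{9} = 2·v_{0} + 2·v_{4}  ⟹  sig = [2:2,2]
  • {0,4,7}:  v_{0} + v_{4} + v_{7} = v_{9}  ⟹  sig = [3:1]
  • {0,4,8}:  v_{0} + v_{4} + v_{8} = v_{3}  ⟹  sig = [3:1]

so the primitive-relation signature multiset is
    [2:]
    [2:]
    [2:]
    [2:1]
    [2:1]
    [2:1]
    [2:1]
    [2:1]
    [2:1]
    [2:1]
    [2:1,1]
    [2:1,1]
    [2:1,1]
    [2:1,1]
    [2:1,1]
    [2:1,1]
    [2:1,1]
    [2:1,2]
    [2:1,2]
    [2:1,2]
    [2:2,2]
    [3:1]
    [3:1]


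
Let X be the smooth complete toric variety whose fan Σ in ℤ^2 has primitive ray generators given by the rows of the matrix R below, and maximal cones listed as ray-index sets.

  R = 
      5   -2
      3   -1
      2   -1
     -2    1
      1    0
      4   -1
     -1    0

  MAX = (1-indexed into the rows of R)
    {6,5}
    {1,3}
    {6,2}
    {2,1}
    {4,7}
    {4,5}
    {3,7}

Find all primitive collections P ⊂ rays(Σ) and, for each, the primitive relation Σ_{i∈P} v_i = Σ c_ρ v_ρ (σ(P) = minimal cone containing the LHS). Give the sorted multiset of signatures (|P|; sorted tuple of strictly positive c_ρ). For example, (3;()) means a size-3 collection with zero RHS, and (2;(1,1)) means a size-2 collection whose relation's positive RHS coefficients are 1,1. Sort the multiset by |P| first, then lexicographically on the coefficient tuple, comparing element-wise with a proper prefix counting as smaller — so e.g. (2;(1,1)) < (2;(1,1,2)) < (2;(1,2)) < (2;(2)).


|primitive collections| = 14. Relations:

  P={3,4}:  v_{3} + v_{4} = 0  ⇒ sig = (2;())
  P={5,7}:  v_{5} + v_{7} = 0  ⇒ sig = (2;())
  P={1,4}:  v_{1} + v_{4} = v_{2}  ⇒ sig = (2;(1))
  P={2,3}:  v_{2} + v_{3} = v_{1}  ⇒ sig = (2;(1))
  P={2,4}:  v_{2} + v_{4} = v_{5}  ⇒ sig = (2;(1))
  P={2,5}:  v_{2} + v_{5} = v_{6}  ⇒ sig = (2;(1))
  P={2,7}:  v_{2} + v_{7} = v_{3}  ⇒ sig = (2;(1))
  P={3,5}:  v_{3} + v_{5} = v_{2}  ⇒ sig = (2;(1))
  P={6,7}:  v_{6} + v_{7} = v_{2}  ⇒ sig = (2;(1))
  P={1,5}:  v_{1} + v_{5} = 2·v_{2}  ⇒ sig = (2;(2))
  P={1,7}:  v_{1} + v_{7} = 2·v_{3}  ⇒ sig = (2;(2))
  P={3,6}:  v_{3} + v_{6} = 2·v_{2}  ⇒ sig = (2;(2))
  P={4,6}:  v_{4} + v_{6} = 2·v_{5}  ⇒ sig = (2;(2))
  P={1,6}:  v_{1} + v_{6} = 3·v_{2}  ⇒ sig = (2;(3))

Sorted signature multiset PRS(X):
{ (2;()) ×2,  (2;(1)) ×7,  (2;(2)) ×4,  (2;(3)) }
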